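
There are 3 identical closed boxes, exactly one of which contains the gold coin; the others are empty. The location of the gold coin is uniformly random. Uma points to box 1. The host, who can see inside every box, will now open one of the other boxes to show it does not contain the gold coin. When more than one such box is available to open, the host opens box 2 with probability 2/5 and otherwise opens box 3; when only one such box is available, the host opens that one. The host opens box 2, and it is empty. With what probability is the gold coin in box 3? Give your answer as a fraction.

Consider each possible location of the gold coin in turn.
If it is in box 1 (prior 1/3): box 2 is available, opened with probability 2/5; weight (1/3)·(2/5) = 2/15.
If it is in box 2 (prior 1/3): the host opened box 2, so this case is ruled out; weight (1/3)·0 = 0.
If it is in box 3 (prior 1/3): only box 2 is available, probability 1; weight (1/3)·1 = 1/3.
The weights sum to 7/15.
So P(the gold coin in box 3 | the host opened box 2) = (1/3) / (7/15) = 5/7.

5/7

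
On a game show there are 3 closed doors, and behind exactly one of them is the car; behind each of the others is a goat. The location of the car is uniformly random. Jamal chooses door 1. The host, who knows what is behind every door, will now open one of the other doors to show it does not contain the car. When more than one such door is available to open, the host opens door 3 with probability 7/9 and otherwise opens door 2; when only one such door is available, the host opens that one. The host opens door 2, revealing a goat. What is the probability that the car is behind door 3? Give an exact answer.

9/11

Condition on the true location of the car.
If it is behind door 1 (prior 1/3): door 3 is available but not opened, probability 2/9; weight (1/3)·(2/9) = 2/27.
If it is behind door 2 (prior 1/3): the host opened door 2, so this case is ruled out; weight (1/3)·0 = 0.
If it is behind door 3 (prior 1/3): only door 2 is available, probability 1; weight (1/3)·1 = 1/3.
The weights sum to 11/27.
So P(the car behind door 3 | the host opened door 2) = (1/3) / (11/27) = 9/11.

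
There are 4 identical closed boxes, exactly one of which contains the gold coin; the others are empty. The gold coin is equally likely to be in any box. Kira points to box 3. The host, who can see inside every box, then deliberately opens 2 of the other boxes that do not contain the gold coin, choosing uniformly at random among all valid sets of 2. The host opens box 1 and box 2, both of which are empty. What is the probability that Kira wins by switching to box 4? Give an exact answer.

3/4

Consider each possible location of the gold coin in turn.
If it is in either of boxes 1 and 2 (prior 1/4 each): that box was opened and seen not to hold the prize — ruled out; weight (1/4)·0 = 0 each.
If it is in box 3 (prior 1/4): the host has 3 equally likely choices, so probability 1/3; weight (1/4)·(1/3) = 1/12.
If it is in box 4 (prior 1/4): the host has no choice, probability 1; weight (1/4)·1 = 1/4.
The weights sum to 1/3.
So P(the gold coin in box 4 | the host opened box 1 and box 2) = (1/4) / (1/3) = 3/4.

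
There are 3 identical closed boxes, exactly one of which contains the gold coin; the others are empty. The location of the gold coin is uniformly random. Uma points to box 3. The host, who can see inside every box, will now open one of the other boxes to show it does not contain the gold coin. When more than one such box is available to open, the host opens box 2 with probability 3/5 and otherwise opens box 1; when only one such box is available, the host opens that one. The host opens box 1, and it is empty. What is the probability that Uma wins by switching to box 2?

5/7

Consider each possible location of the gold coin in turn.
If it is in box 1 (prior 1/3): the host opened box 1, so this case is ruled out; weight (1/3)·0 = 0.
If it is in box 2 (prior 1/3): only box 1 is available, probability 1; weight (1/3)·1 = 1/3.
If it is in box 3 (prior 1/3): box 2 is available but not opened, probability 2/5; weight (1/3)·(2/5) = 2/15.
The weights sum to 7/15.
So P(the gold coin in box 2 | the host opened box 1) = (1/3) / (7/15) = 5/7.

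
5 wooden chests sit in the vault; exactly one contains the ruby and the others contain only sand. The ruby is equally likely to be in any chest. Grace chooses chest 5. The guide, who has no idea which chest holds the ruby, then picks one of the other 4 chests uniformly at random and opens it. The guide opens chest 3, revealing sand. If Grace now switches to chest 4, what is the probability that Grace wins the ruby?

Apply Bayes' rule, conditioning on where the ruby actually is.
If it is in any of chests 1, 2, 4, and 5 (prior 1/5 each): the guide picks chest 3 with probability 1/4 regardless, and it is not the prize; weight (1/5)·(1/4) = 1/20 each.
If it is in chest 3 (prior 1/5): the guide opened chest 3, so this case is ruled out; weight (1/5)·0 = 0.
The weights sum to 1/5.
So P(the ruby in chest 4 | the guide opened chest 3) = (1/20) / (1/5) = 1/4.

1/4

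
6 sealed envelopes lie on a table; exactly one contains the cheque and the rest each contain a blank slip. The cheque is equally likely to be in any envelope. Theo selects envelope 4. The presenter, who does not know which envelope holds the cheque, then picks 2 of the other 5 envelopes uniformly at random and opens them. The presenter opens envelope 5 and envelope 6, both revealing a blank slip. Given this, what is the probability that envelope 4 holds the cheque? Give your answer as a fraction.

Because the presenter chose which envelopes to open without knowing where the cheque is, the choice is independent of the prize location. Learning that none of the 2 opened envelopes holds the cheque simply rules out those 2 locations and leaves the remaining 4 envelopes still equally likely by symmetry.
So P(the cheque in envelope 4) = 1/4.

1/4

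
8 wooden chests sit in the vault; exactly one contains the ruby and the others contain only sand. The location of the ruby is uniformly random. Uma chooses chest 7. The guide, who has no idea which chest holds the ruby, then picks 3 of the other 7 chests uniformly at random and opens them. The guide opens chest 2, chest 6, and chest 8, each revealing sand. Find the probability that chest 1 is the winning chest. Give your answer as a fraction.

1/5

Because the guide chose which chests to open without knowing where the ruby is, the choice is independent of the prize location. Learning that none of the 3 opened chests holds the ruby simply rules out those 3 locations and leaves the remaining 5 chests still equally likely by symmetry.
So P(the ruby in chest 1) = 1/5.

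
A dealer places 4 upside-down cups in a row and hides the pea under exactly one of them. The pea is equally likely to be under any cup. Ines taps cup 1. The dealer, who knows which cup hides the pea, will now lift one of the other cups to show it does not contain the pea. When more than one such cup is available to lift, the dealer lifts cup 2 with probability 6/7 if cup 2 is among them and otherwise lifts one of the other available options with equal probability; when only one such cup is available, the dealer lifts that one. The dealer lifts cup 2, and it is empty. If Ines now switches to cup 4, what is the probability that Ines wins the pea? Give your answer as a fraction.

Apply Bayes' rule, conditioning on where the pea actually is.
If it is under any of cups 1, 3, and 4 (prior 1/4 each): cup 2 is available, opened with probability 6/7; weight (1/4)·(6/7) = 3/14 each.
If it is under cup 2 (prior 1/4): the dealer opened cup 2, so this case is ruled out; weight (1/4)·0 = 0.
The weights sum to 9/14.
So P(the pea under cup 4 | the dealer opened cup 2) = (3/14) / (9/14) = 1/3.

1/3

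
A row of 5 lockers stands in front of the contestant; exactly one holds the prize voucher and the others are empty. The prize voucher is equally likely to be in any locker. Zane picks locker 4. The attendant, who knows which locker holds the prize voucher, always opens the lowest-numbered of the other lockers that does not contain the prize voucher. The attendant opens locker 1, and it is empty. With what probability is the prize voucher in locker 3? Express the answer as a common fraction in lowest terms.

Condition on the true location of the prize voucher.
If it is in locker 1 (prior 1/5): the attendant opened locker 1, so this case is ruled out; weight (1/5)·0 = 0.
If it is in any of lockers 2, 3, 4, and 5 (prior 1/5 each): locker 1 is the lowest-numbered option available, probability 1; weight (1/5)·1 = 1/5 each.
The weights sum to 4/5.
So P(the prize voucher in locker 3 | the attendant opened locker 1) = (1/5) / (4/5) = 1/4.

1/4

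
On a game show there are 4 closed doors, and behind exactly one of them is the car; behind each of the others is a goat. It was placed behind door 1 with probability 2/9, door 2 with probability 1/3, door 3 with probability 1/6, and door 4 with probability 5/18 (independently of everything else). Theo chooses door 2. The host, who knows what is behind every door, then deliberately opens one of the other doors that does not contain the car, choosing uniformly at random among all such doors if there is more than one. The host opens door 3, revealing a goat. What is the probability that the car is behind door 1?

4/13

Apply Bayes' rule, conditioning on where the car actually is.
If it is behind door 1 (prior 2/9): the host has 2 equally likely choices, so probability 1/2; weight (2/9)·(1/2) = 1/9.
If it is behind door 2 (prior 1/3): the host has 3 equally likely choices, so probability 1/3; weight (1/3)·(1/3) = 1/9.
If it is behind door 3 (prior 1/6): the host opened door 3, so this case is ruled out; weight (1/6)·0 = 0.
If it is behind door 4 (prior 5/18): the host has 2 equally likely choices, so probability 1/2; weight (5/18)·(1/2) = 5/36.
The weights sum to 13/36.
So P(the car behind door 1 | the host opened door 3) = (1/9) / (13/36) = 4/13.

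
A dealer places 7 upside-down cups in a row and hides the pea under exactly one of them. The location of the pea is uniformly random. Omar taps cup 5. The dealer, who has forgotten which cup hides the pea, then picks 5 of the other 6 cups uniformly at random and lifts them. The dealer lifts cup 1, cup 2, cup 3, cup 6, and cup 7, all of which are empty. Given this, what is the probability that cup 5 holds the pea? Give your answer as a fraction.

1/2

Because the dealer chose which cups to lift without knowing where the pea is, the choice is independent of the prize location. Learning that none of the 5 opened cups holds the pea simply rules out those 5 locations and leaves the remaining 2 cups still equally likely by symmetry.
So P(the pea under cup 5) = 1/2.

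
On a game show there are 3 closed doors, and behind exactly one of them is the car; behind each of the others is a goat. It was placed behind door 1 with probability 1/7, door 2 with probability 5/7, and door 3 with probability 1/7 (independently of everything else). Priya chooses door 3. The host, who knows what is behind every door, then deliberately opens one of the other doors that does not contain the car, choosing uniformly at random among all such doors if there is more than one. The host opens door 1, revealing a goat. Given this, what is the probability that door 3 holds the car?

1/11

Consider each possible location of the car in turn.
If it is behind door 1 (prior 1/7): the host opened door 1, so this case is ruled out; weight (1/7)·0 = 0.
If it is behind door 2 (prior 5/7): the host has no choice, probability 1; weight (5/7)·1 = 5/7.
If it is behind door 3 (prior 1/7): the host has 2 equally likely choices, so probability 1/2; weight (1/7)·(1/2) = 1/14.
The weights sum to 11/14.
So P(the car behind door 3 | the host opened door 1) = (1/14) / (11/14) = 1/11.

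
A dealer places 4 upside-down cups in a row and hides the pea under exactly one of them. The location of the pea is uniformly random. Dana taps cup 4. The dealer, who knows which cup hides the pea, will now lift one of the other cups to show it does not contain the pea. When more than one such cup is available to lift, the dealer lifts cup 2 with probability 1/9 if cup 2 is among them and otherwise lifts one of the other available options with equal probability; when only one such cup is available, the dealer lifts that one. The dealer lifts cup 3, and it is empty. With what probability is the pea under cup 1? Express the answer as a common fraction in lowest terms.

16/33

Consider each possible location of the pea in turn.
If it is under cup 1 (prior 1/4): cup 2 is available but not opened, probability 8/9; weight (1/4)·(8/9) = 2/9.
If it is under cup 2 (prior 1/4): cup 2 holds the prize so is unavailable; the dealer chooses uniformly among the 2 others, probability 1/2; weight (1/4)·(1/2) = 1/8.
If it is under cup 3 (prior 1/4): the dealer opened cup 3, so this case is ruled out; weight (1/4)·0 = 0.
If it is under cup 4 (prior 1/4): cup 2 is available but not opened; cup 3 gets probability (1 − 1/9)/2 = 4/9; weight (1/4)·(4/9) = 1/9.
The weights sum to 11/24.
So P(the pea under cup 1 | the dealer opened cup 3) = (2/9) / (11/24) = 16/33.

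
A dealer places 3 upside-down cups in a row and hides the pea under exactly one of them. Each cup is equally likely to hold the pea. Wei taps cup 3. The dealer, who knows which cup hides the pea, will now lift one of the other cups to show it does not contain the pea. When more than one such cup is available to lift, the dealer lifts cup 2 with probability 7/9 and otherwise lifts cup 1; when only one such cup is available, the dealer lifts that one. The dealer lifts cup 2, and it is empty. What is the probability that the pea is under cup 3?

7/16

Consider each possible location of the pea in turn.
If it is under cup 1 (prior 1/3): only cup 2 is available, probability 1; weight (1/3)·1 = 1/3.
If it is under cup 2 (prior 1/3): the dealer opened cup 2, so this case is ruled out; weight (1/3)·0 = 0.
If it is under cup 3 (prior 1/3): cup 2 is available, opened with probability 7/9; weight (1/3)·(7/9) = 7/27.
The weights sum to 16/27.
So P(the pea under cup 3 | the dealer opened cup 2) = (7/27) / (16/27) = 7/16.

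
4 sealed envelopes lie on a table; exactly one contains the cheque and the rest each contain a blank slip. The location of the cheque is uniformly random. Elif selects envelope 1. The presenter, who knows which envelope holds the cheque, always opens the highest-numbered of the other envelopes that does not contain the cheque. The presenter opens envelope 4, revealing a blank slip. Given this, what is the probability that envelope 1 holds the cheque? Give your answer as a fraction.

Condition on the true location of the cheque.
If it is in any of envelopes 1, 2, and 3 (prior 1/4 each): envelope 4 is the highest-numbered option available, probability 1; weight (1/4)·1 = 1/4 each.
If it is in envelope 4 (prior 1/4): the presenter opened envelope 4, so this case is ruled out; weight (1/4)·0 = 0.
The weights sum to 3/4.
So P(the cheque in envelope 1 | the presenter opened envelope 4) = (1/4) / (3/4) = 1/3.

1/3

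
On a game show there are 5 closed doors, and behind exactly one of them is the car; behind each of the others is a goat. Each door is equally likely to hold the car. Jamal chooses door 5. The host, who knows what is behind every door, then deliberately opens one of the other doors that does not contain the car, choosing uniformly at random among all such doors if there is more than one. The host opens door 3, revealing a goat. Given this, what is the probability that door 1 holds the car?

Consider each possible location of the car in turn.
If it is behind any of doors 1, 2, and 4 (prior 1/5 each): the host has 3 equally likely choices, so probability 1/3; weight (1/5)·(1/3) = 1/15 each.
If it is behind door 3 (prior 1/5): the host opened door 3, so this case is ruled out; weight (1/5)·0 = 0.
If it is behind door 5 (prior 1/5): the host has 4 equally likely choices, so probability 1/4; weight (1/5)·(1/4) = 1/20.
The weights sum to 1/4.
So P(the car behind door 1 | the host opened door 3) = (1/15) / (1/4) = 4/15.

4/15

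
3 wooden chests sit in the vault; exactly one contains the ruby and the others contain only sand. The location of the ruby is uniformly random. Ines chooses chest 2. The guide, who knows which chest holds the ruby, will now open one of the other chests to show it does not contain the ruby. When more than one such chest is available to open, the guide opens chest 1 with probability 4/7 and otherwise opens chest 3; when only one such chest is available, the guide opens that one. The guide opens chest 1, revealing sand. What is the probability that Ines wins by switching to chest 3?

Condition on the true location of the ruby.
If it is in chest 1 (prior 1/3): the guide opened chest 1, so this case is ruled out; weight (1/3)·0 = 0.
If it is in chest 2 (prior 1/3): chest 1 is available, opened with probability 4/7; weight (1/3)·(4/7) = 4/21.
If it is in chest 3 (prior 1/3): only chest 1 is available, probability 1; weight (1/3)·1 = 1/3.
The weights sum to 11/21.
So P(the ruby in chest 3 | the guide opened chest 1) = (1/3) / (11/21) = 7/11.

7/11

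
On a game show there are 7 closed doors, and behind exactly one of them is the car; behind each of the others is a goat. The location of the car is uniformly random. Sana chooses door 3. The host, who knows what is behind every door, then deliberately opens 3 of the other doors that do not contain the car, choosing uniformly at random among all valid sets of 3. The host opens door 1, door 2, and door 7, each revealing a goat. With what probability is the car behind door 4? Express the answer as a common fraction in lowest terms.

2/7

Consider each possible location of the car in turn.
If it is behind any of doors 1, 2, and 7 (prior 1/7 each): that door was opened and seen not to hold the prize — ruled out; weight (1/7)·0 = 0 each.
If it is behind door 3 (prior 1/7): the host has 20 equally likely choices, so probability 1/20; weight (1/7)·(1/20) = 1/140.
If it is behind any of doors 4, 5, and 6 (prior 1/7 each): the host has 10 equally likely choices, so probability 1/10; weight (1/7)·(1/10) = 1/70 each.
The weights sum to 1/20.
So P(the car behind door 4 | the host opened door 1, door 2, and door 7) = (1/70) / (1/20) = 2/7.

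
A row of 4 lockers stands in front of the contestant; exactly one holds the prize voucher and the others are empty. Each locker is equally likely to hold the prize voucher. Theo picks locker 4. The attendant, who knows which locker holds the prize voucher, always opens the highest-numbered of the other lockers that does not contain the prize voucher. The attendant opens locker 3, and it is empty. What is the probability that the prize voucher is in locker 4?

1/3

Apply Bayes' rule, conditioning on where the prize voucher actually is.
If it is in any of lockers 1, 2, and 4 (prior 1/4 each): locker 3 is the highest-numbered option available, probability 1; weight (1/4)·1 = 1/4 each.
If it is in locker 3 (prior 1/4): the attendant opened locker 3, so this case is ruled out; weight (1/4)·0 = 0.
The weights sum to 3/4.
So P(the prize voucher in locker 4 | the attendant opened locker 3) = (1/4) / (3/4) = 1/3.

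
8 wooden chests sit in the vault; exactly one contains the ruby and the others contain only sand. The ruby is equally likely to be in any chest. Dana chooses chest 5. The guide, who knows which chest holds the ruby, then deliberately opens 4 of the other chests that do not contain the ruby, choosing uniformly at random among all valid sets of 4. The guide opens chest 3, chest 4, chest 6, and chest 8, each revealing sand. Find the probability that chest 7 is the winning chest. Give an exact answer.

Apply Bayes' rule, conditioning on where the ruby actually is.
If it is in any of chests 1, 2, and 7 (prior 1/8 each): the guide has 15 equally likely choices, so probability 1/15; weight (1/8)·(1/15) = 1/120 each.
If it is in any of chests 3, 4, 6, and 8 (prior 1/8 each): that chest was opened and seen not to hold the prize — ruled out; weight (1/8)·0 = 0 each.
If it is in chest 5 (prior 1/8): the guide has 35 equally likely choices, so probability 1/35; weight (1/8)·(1/35) = 1/280.
The weights sum to 1/35.
So P(the ruby in chest 7 | the guide opened chest 3, chest 4, chest 6, and chest 8) = (1/120) / (1/35) = 7/24.

7/24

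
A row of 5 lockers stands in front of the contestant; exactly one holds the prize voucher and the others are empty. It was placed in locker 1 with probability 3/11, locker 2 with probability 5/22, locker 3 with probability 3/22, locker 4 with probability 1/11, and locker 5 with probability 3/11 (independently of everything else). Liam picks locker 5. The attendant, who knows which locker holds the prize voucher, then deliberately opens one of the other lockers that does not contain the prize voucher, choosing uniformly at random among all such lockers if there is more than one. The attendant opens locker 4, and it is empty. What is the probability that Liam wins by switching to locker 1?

Condition on the true location of the prize voucher.
If it is in locker 1 (prior 3/11): the attendant has 3 equally likely choices, so probability 1/3; weight (3/11)·(1/3) = 1/11.
If it is in locker 2 (prior 5/22): the attendant has 3 equally likely choices, so probability 1/3; weight (5/22)·(1/3) = 5/66.
If it is in locker 3 (prior 3/22): the attendant has 3 equally likely choices, so probability 1/3; weight (3/22)·(1/3) = 1/22.
If it is in locker 4 (prior 1/11): the attendant opened locker 4, so this case is ruled out; weight (1/11)·0 = 0.
If it is in locker 5 (prior 3/11): the attendant has 4 equally likely choices, so probability 1/4; weight (3/11)·(1/4) = 3/44.
The weights sum to 37/132.
So P(the prize voucher in locker 1 | the attendant opened locker 4) = (1/11) / (37/132) = 12/37.

12/37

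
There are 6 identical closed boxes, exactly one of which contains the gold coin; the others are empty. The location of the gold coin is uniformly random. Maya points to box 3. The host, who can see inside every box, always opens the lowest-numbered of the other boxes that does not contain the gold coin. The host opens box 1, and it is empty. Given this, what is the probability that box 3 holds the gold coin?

1/5

Condition on the true location of the gold coin.
If it is in box 1 (prior 1/6): the host opened box 1, so this case is ruled out; weight (1/6)·0 = 0.
If it is in any of boxes 2, 3, 4, 5, and 6 (prior 1/6 each): box 1 is the lowest-numbered option available, probability 1; weight (1/6)·1 = 1/6 each.
The weights sum to 5/6.
So P(the gold coin in box 3 | the host opened box 1) = (1/6) / (5/6) = 1/5.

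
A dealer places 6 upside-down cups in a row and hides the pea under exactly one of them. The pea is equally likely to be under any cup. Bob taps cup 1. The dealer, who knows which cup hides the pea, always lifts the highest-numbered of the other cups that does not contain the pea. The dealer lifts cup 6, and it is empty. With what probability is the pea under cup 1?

Apply Bayes' rule, conditioning on where the pea actually is.
If it is under any of cups 1, 2, 3, 4, and 5 (prior 1/6 each): cup 6 is the highest-numbered option available, probability 1; weight (1/6)·1 = 1/6 each.
If it is under cup 6 (prior 1/6): the dealer opened cup 6, so this case is ruled out; weight (1/6)·0 = 0.
The weights sum to 5/6.
So P(the pea under cup 1 | the dealer opened cup 6) = (1/6) / (5/6) = 1/5.

1/5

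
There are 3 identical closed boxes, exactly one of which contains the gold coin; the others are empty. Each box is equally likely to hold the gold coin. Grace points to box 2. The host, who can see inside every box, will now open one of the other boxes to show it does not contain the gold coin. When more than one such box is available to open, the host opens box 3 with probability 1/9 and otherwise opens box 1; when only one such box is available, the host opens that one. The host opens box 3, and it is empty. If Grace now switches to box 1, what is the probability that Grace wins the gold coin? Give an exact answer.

Apply Bayes' rule, conditioning on where the gold coin actually is.
If it is in box 1 (prior 1/3): only box 3 is available, probability 1; weight (1/3)·1 = 1/3.
If it is in box 2 (prior 1/3): box 3 is available, opened with probability 1/9; weight (1/3)·(1/9) = 1/27.
If it is in box 3 (prior 1/3): the host opened box 3, so this case is ruled out; weight (1/3)·0 = 0.
The weights sum to 10/27.
So P(the gold coin in box 1 | the host opened box 3) = (1/3) / (10/27) = 9/10.

9/10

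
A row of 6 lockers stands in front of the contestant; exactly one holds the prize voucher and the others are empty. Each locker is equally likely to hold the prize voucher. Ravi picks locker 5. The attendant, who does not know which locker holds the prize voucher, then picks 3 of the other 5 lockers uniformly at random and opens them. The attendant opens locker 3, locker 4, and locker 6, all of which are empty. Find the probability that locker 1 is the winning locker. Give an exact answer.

1/3

Apply Bayes' rule, conditioning on where the prize voucher actually is.
If it is in any of lockers 1, 2, and 5 (prior 1/6 each): the attendant picks exactly this set with probability 1/10 regardless, and none is the prize; weight (1/6)·(1/10) = 1/60 each.
If it is in any of lockers 3, 4, and 6 (prior 1/6 each): that locker was opened and seen not to hold the prize — ruled out; weight (1/6)·0 = 0 each.
The weights sum to 1/20.
So P(the prize voucher in locker 1 | the attendant opened locker 3, locker 4, and locker 6) = (1/60) / (1/20) = 1/3.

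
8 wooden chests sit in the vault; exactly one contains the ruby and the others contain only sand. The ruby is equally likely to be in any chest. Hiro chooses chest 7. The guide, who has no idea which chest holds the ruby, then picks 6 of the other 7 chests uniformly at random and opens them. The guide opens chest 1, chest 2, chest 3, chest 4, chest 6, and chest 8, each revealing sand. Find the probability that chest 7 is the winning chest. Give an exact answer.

Apply Bayes' rule, conditioning on where the ruby actually is.
If it is in any of chests 1, 2, 3, 4, 6, and 8 (prior 1/8 each): that chest was opened and seen not to hold the prize — ruled out; weight (1/8)·0 = 0 each.
If it is in either of chests 5 and 7 (prior 1/8 each): the guide picks exactly this set with probability 1/7 regardless, and none is the prize; weight (1/8)·(1/7) = 1/56 each.
The weights sum to 1/28.
So P(the ruby in chest 7 | the guide opened chest 1, chest 2, chest 3, chest 4, chest 6, and chest 8) = (1/56) / (1/28) = 1/2.

1/2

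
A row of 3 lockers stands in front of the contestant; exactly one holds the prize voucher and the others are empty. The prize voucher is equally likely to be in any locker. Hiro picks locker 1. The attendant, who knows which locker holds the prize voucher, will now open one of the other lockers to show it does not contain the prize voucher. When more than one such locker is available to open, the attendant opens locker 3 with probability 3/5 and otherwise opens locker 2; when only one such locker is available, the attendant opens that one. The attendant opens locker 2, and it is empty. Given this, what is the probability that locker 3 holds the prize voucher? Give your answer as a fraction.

5/7

Consider each possible location of the prize voucher in turn.
If it is in locker 1 (prior 1/3): locker 3 is available but not opened, probability 2/5; weight (1/3)·(2/5) = 2/15.
If it is in locker 2 (prior 1/3): the attendant opened locker 2, so this case is ruled out; weight (1/3)·0 = 0.
If it is in locker 3 (prior 1/3): only locker 2 is available, probability 1; weight (1/3)·1 = 1/3.
The weights sum to 7/15.
So P(the prize voucher in locker 3 | the attendant opened locker 2) = (1/3) / (7/15) = 5/7.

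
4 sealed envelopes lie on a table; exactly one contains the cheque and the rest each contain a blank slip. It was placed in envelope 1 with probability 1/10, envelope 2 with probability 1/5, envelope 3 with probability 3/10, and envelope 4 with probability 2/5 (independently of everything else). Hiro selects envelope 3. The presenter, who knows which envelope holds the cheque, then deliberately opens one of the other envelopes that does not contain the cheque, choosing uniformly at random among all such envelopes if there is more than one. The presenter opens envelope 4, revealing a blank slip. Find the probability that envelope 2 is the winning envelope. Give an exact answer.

Consider each possible location of the cheque in turn.
If it is in envelope 1 (prior 1/10): the presenter has 2 equally likely choices, so probability 1/2; weight (1/10)·(1/2) = 1/20.
If it is in envelope 2 (prior 1/5): the presenter has 2 equally likely choices, so probability 1/2; weight (1/5)·(1/2) = 1/10.
If it is in envelope 3 (prior 3/10): the presenter has 3 equally likely choices, so probability 1/3; weight (3/10)·(1/3) = 1/10.
If it is in envelope 4 (prior 2/5): the presenter opened envelope 4, so this case is ruled out; weight (2/5)·0 = 0.
The weights sum to 1/4.
So P(the cheque in envelope 2 | the presenter opened envelope 4) = (1/10) / (1/4) = 2/5.

2/5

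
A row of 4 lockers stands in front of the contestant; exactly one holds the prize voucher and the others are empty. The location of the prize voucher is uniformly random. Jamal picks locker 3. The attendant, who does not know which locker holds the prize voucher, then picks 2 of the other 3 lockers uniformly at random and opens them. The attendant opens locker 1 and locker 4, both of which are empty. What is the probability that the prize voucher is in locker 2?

Condition on the true location of the prize voucher.
If it is in either of lockers 1 and 4 (prior 1/4 each): that locker was opened and seen not to hold the prize — ruled out; weight (1/4)·0 = 0 each.
If it is in either of lockers 2 and 3 (prior 1/4 each): the attendant picks exactly this set with probability 1/3 regardless, and none is the prize; weight (1/4)·(1/3) = 1/12 each.
The weights sum to 1/6.
So P(the prize voucher in locker 2 | the attendant opened locker 1 and locker 4) = (1/12) / (1/6) = 1/2.

1/2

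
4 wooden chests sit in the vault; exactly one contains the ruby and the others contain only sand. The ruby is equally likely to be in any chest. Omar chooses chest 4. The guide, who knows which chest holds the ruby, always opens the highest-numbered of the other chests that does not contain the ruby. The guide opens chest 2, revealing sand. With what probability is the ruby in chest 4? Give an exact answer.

0

Condition on the true location of the ruby.
If it is in either of chests 1 and 4 (prior 1/4 each): the guide would have opened chest 3 instead, probability 0; weight (1/4)·0 = 0 each.
If it is in chest 2 (prior 1/4): the guide opened chest 2, so this case is ruled out; weight (1/4)·0 = 0.
If it is in chest 3 (prior 1/4): chest 2 is the highest-numbered option available, probability 1; weight (1/4)·1 = 1/4.
The weights sum to 1/4.
So P(the ruby in chest 4 | the guide opened chest 2) = 0 / (1/4) = 0.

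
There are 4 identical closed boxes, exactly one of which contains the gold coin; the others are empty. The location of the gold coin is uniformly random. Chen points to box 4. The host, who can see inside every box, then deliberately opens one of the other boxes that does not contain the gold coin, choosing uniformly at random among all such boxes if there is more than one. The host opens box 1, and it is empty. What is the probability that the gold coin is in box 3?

3/8

Condition on the true location of the gold coin.
If it is in box 1 (prior 1/4): the host opened box 1, so this case is ruled out; weight (1/4)·0 = 0.
If it is in either of boxes 2 and 3 (prior 1/4 each): the host has 2 equally likely choices, so probability 1/2; weight (1/4)·(1/2) = 1/8 each.
If it is in box 4 (prior 1/4): the host has 3 equally likely choices, so probability 1/3; weight (1/4)·(1/3) = 1/12.
The weights sum to 1/3.
So P(the gold coin in box 3 | the host opened box 1) = (1/8) / (1/3) = 3/8.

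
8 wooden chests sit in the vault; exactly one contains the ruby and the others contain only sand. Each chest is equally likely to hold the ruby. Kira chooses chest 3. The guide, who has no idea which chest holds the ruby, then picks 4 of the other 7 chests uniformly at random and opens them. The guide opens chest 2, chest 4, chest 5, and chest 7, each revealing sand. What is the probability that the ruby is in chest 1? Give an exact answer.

1/4

Consider each possible location of the ruby in turn.
If it is in any of chests 1, 3, 6, and 8 (prior 1/8 each): the guide picks exactly this set with probability 1/35 regardless, and none is the prize; weight (1/8)·(1/35) = 1/280 each.
If it is in any of chests 2, 4, 5, and 7 (prior 1/8 each): that chest was opened and seen not to hold the prize — ruled out; weight (1/8)·0 = 0 each.
The weights sum to 1/70.
So P(the ruby in chest 1 | the guide opened chest 2, chest 4, chest 5, and chest 7) = (1/280) / (1/70) = 1/4.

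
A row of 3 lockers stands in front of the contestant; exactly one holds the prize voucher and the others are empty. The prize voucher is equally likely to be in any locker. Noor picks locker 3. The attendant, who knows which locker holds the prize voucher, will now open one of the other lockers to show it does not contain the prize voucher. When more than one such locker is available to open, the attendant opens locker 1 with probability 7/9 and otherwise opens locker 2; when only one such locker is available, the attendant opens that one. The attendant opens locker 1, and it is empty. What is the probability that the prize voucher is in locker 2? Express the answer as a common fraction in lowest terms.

Apply Bayes' rule, conditioning on where the prize voucher actually is.
If it is in locker 1 (prior 1/3): the attendant opened locker 1, so this case is ruled out; weight (1/3)·0 = 0.
If it is in locker 2 (prior 1/3): only locker 1 is available, probability 1; weight (1/3)·1 = 1/3.
If it is in locker 3 (prior 1/3): locker 1 is available, opened with probability 7/9; weight (1/3)·(7/9) = 7/27.
The weights sum to 16/27.
So P(the prize voucher in locker 2 | the attendant opened locker 1) = (1/3) / (16/27) = 9/16.

9/16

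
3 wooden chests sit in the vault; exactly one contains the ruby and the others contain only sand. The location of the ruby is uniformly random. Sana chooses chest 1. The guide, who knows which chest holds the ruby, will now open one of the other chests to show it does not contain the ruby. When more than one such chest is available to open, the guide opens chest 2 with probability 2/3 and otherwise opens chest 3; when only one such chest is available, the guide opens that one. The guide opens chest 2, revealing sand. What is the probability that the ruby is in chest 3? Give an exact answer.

3/5

Apply Bayes' rule, conditioning on where the ruby actually is.
If it is in chest 1 (prior 1/3): chest 2 is available, opened with probability 2/3; weight (1/3)·(2/3) = 2/9.
If it is in chest 2 (prior 1/3): the guide opened chest 2, so this case is ruled out; weight (1/3)·0 = 0.
If it is in chest 3 (prior 1/3): only chest 2 is available, probability 1; weight (1/3)·1 = 1/3.
The weights sum to 5/9.
So P(the ruby in chest 3 | the guide opened chest 2) = (1/3) / (5/9) = 3/5.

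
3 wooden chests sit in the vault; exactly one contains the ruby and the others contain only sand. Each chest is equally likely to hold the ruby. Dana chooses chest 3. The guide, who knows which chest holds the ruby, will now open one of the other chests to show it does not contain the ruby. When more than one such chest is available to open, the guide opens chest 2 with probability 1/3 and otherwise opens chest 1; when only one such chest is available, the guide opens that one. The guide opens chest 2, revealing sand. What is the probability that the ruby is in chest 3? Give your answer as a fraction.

1/4

Apply Bayes' rule, conditioning on where the ruby actually is.
If it is in chest 1 (prior 1/3): only chest 2 is available, probability 1; weight (1/3)·1 = 1/3.
If it is in chest 2 (prior 1/3): the guide opened chest 2, so this case is ruled out; weight (1/3)·0 = 0.
If it is in chest 3 (prior 1/3): chest 2 is available, opened with probability 1/3; weight (1/3)·(1/3) = 1/9.
The weights sum to 4/9.
So P(the ruby in chest 3 | the guide opened chest 2) = (1/9) / (4/9) = 1/4.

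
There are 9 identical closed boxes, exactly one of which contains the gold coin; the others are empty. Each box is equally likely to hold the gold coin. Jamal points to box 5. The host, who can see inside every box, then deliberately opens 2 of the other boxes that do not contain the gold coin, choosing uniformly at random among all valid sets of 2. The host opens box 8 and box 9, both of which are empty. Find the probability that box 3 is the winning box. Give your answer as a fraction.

Consider each possible location of the gold coin in turn.
If it is in any of boxes 1, 2, 3, 4, 6, and 7 (prior 1/9 each): the host has 21 equally likely choices, so probability 1/21; weight (1/9)·(1/21) = 1/189 each.
If it is in box 5 (prior 1/9): the host has 28 equally likely choices, so probability 1/28; weight (1/9)·(1/28) = 1/252.
If it is in either of boxes 8 and 9 (prior 1/9 each): that box was opened and seen not to hold the prize — ruled out; weight (1/9)·0 = 0 each.
The weights sum to 1/28.
So P(the gold coin in box 3 | the host opened box 8 and box 9) = (1/189) / (1/28) = 4/27.

4/27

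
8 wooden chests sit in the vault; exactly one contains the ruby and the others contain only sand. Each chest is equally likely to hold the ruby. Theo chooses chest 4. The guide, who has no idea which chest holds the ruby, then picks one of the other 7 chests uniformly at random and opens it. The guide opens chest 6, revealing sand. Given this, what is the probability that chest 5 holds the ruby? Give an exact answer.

1/7

Because the guide chose which chest to open without knowing where the ruby is, the choice is independent of the prize location. Learning that chest 6 does not hold the ruby simply rules out that one location and leaves the remaining 7 chests still equally likely by symmetry.
So P(the ruby in chest 5) = 1/7.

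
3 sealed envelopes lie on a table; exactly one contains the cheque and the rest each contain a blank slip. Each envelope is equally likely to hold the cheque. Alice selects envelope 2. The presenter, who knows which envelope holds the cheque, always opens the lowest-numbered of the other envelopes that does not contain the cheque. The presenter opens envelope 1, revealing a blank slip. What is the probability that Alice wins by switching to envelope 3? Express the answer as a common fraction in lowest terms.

Consider each possible location of the cheque in turn.
If it is in envelope 1 (prior 1/3): the presenter opened envelope 1, so this case is ruled out; weight (1/3)·0 = 0.
If it is in either of envelopes 2 and 3 (prior 1/3 each): envelope 1 is the lowest-numbered option available, probability 1; weight (1/3)·1 = 1/3 each.
The weights sum to 2/3.
So P(the cheque in envelope 3 | the presenter opened envelope 1) = (1/3) / (2/3) = 1/2.

1/2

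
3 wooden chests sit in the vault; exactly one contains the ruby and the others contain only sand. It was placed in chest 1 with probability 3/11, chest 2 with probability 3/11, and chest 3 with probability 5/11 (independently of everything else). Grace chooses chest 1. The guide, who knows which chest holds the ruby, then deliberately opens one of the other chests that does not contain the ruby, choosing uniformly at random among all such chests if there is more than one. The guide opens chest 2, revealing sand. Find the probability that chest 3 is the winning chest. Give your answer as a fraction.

Consider each possible location of the ruby in turn.
If it is in chest 1 (prior 3/11): the guide has 2 equally likely choices, so probability 1/2; weight (3/11)·(1/2) = 3/22.
If it is in chest 2 (prior 3/11): the guide opened chest 2, so this case is ruled out; weight (3/11)·0 = 0.
If it is in chest 3 (prior 5/11): the guide has no choice, probability 1; weight (5/11)·1 = 5/11.
The weights sum to 13/22.
So P(the ruby in chest 3 | the guide opened chest 2) = (5/11) / (13/22) = 10/13.

10/13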